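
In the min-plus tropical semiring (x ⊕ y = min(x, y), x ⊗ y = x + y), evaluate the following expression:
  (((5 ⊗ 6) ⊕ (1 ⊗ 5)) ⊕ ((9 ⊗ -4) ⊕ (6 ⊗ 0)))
(((5 ⊗ 6) ⊕ (1 ⊗ 5)) ⊕ ((9 ⊗ -4) ⊕ (6 ⊗ 0))) = 5

Expand innermost to outermost. Recall ⊕ takes the minimum of its arguments and ⊗ takes their sum. Working out the expression (((5 ⊗ 6) ⊕ (1 ⊗ 5)) ⊕ ((9 ⊗ -4) ⊕ (6 ⊗ 0))) gives 5.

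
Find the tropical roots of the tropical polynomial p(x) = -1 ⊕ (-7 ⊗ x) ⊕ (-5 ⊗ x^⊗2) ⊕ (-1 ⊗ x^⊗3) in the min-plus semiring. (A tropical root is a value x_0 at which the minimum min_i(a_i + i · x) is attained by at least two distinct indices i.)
Roots: {-4, -2, 6}

Each tropical root is a break point of the lower envelope of the lines y = a_i + i · x (there are 4 lines, with slopes 0, 1, ..., 3). Only the lines that attain the minimum somewhere contribute to roots; other lines are dominated. Here the surviving (envelope) indices are i = 3, i = 2, i = 1, i = 0.
Intersections between consecutive envelope lines give the roots: for adjacent envelope indices i < j the intersection is x = (a_i − a_j) / (j − i). Reading off the sorted break points: {-4, -2, 6}.
Verification: at each break x_0, at least two indices attain the minimum of min_i(a_i + i · x_0).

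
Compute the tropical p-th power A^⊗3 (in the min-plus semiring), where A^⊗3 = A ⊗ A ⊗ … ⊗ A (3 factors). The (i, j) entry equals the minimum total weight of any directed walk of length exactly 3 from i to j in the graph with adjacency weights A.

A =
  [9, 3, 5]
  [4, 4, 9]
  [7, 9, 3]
A^⊗3 =
  [11, 10, 11]
  [11, 11, 12]
  [13, 13, 9]

Each entry (A^⊗3)_ij equals the minimum over all length-3 walks i = v_0 → v_1 → … → v_3 = j of Σ_t A[v_t][v_{t+1}]. For example, for (i, j) = (0, 2) we minimise over 9 possible intermediate vertex sequences; the minimum is 11, attained along the walk 0 → 2 → 2 → 2.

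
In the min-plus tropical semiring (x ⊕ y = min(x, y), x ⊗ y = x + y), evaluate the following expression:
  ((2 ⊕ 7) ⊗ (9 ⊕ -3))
((2 ⊕ 7) ⊗ (9 ⊕ -3)) = -1

Expand innermost to outermost. Recall ⊕ takes the minimum of its arguments and ⊗ takes their sum. Working out the expression ((2 ⊕ 7) ⊗ (9 ⊕ -3)) gives -1.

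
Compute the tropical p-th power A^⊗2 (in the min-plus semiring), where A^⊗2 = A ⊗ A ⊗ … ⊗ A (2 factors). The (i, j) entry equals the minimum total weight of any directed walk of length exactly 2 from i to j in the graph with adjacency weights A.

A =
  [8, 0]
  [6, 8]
A^⊗2 =
  [6, 8]
  [14, 6]

Each entry (A^⊗2)_ij equals the minimum over all length-2 walks i = v_0 → v_1 → … → v_2 = j of Σ_t A[v_t][v_{t+1}]. For example, for (i, j) = (0, 1) we minimise over 2 possible intermediate vertex sequences; the minimum is 8, attained along the walk 0 → 0 → 1.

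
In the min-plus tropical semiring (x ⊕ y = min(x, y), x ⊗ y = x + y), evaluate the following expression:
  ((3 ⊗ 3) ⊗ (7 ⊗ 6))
((3 ⊗ 3) ⊗ (7 ⊗ 6)) = 19

Expand innermost to outermost. Recall ⊕ takes the minimum of its arguments and ⊗ takes their sum. Working out the expression ((3 ⊗ 3) ⊗ (7 ⊗ 6)) gives 19.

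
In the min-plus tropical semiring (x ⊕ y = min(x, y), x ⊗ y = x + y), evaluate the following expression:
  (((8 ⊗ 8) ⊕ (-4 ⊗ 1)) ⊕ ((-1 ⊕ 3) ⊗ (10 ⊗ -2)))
(((8 ⊗ 8) ⊕ (-4 ⊗ 1)) ⊕ ((-1 ⊕ 3) ⊗ (10 ⊗ -2))) = -3

Expand innermost to outermost. Recall ⊕ takes the minimum of its arguments and ⊗ takes their sum. Working out the expression (((8 ⊗ 8) ⊕ (-4 ⊗ 1)) ⊕ ((-1 ⊕ 3) ⊗ (10 ⊗ -2))) gives -3.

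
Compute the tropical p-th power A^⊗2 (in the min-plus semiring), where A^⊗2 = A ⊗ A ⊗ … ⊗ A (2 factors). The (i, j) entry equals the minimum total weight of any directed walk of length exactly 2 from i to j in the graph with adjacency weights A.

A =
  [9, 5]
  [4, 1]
A^⊗2 =
  [9, 6]
  [5, 2]

Each entry (A^⊗2)_ij equals the minimum over all length-2 walks i = v_0 → v_1 → … → v_2 = j of Σ_t A[v_t][v_{t+1}]. For example, for (i, j) = (0, 1) we minimise over 2 possible intermediate vertex sequences; the minimum is 6, attained along the walk 0 → 1 → 1.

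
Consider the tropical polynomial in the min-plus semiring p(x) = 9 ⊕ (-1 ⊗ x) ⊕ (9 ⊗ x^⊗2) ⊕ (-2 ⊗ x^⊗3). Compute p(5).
p(5) = 4

A tropical monomial a ⊗ x^⊗i evaluates to a + i · x. Evaluating each term at x = 5:
  Term 0 contributes 9 + 0 · 5 = 9
  Term 1 contributes -1 + 1 · 5 = 4
  Term 2 contributes 9 + 2 · 5 = 19
  Term 3 contributes -2 + 3 · 5 = 13
p(5) = ⊕ of these = min[9, 4, 19, 13] = 4.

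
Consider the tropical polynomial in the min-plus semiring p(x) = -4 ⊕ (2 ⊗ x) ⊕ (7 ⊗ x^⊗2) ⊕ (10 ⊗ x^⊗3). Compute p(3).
p(3) = -4

A tropical monomial a ⊗ x^⊗i evaluates to a + i · x. Evaluating each term at x = 3:
  Term 0 contributes -4 + 0 · 3 = -4
  Term 1 contributes 2 + 1 · 3 = 5
  Term 2 contributes 7 + 2 · 3 = 13
  Term 3 contributes 10 + 3 · 3 = 19
p(3) = ⊕ of these = min[-4, 5, 13, 19] = -4.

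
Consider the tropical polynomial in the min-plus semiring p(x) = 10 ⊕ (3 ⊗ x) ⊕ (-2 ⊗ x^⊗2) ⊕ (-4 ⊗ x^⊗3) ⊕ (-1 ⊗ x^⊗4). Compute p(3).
p(3) = 4

A tropical monomial a ⊗ x^⊗i evaluates to a + i · x. Evaluating each term at x = 3:
  Term 0 contributes 10 + 0 · 3 = 10
  Term 1 contributes 3 + 1 · 3 = 6
  Term 2 contributes -2 + 2 · 3 = 4
  Term 3 contributes -4 + 3 · 3 = 5
  Term 4 contributes -1 + 4 · 3 = 11
p(3) = ⊕ of these = min[10, 6, 4, 5, 11] = 4.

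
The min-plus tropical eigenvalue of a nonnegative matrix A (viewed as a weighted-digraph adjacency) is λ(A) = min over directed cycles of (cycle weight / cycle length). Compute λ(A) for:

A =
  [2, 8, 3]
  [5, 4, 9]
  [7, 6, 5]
λ(A) = 2

Enumerate directed cycles and compute their means (weight / length). Sample:
  cycle 0 → 0: weight = 2, length = 1, mean = 2/1 ≈ 2.000
  cycle 1 → 1: weight = 4, length = 1, mean = 4/1 ≈ 4.000
  cycle 2 → 2: weight = 5, length = 1, mean = 5/1 ≈ 5.000
  cycle 0 → 1 → 0: weight = 13, length = 2, mean = 13/2 ≈ 6.500
  cycle 0 → 2 → 0: weight = 10, length = 2, mean = 10/2 ≈ 5.000
  cycle 1 → 0 → 1: weight = 13, length = 2, mean = 13/2 ≈ 6.500
Minimum mean = 2.000, attained e.g. along the cycle 0 → 0 with weight 2 and length 1. So λ(A) = 2/1 = 2.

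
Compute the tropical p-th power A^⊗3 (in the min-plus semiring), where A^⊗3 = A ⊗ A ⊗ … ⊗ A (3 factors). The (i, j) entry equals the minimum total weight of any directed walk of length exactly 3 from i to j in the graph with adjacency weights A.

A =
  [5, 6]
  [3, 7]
A^⊗3 =
  [14, 15]
  [12, 14]

Each entry (A^⊗3)_ij equals the minimum over all length-3 walks i = v_0 → v_1 → … → v_3 = j of Σ_t A[v_t][v_{t+1}]. For example, for (i, j) = (0, 1) we minimise over 4 possible intermediate vertex sequences; the minimum is 15, attained along the walk 0 → 1 → 0 → 1.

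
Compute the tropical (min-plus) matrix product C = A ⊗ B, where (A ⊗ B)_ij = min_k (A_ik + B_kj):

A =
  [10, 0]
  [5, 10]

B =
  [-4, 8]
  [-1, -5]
A ⊗ B =
  [-1, -5]
  [1, 5]

Apply the min-plus product entry-by-entry:
  C[0][0] = min over k of (A[0][0] + B[0][0] = 10 + -4 = 6, A[0][1] + B[1][0] = 0 + -1 = -1) = -1 (attained at k = 1)
  C[0][1] = min over k of (A[0][0] + B[0][1] = 10 + 8 = 18, A[0][1] + B[1][1] = 0 + -5 = -5) = -5 (attained at k = 1)
  C[1][0] = min over k of (A[1][0] + B[0][0] = 5 + -4 = 1, A[1][1] + B[1][0] = 10 + -1 = 9) = 1 (attained at k = 0)
  C[1][1] = min over k of (A[1][0] + B[0][1] = 5 + 8 = 13, A[1][1] + B[1][1] = 10 + -5 = 5) = 5 (attained at k = 1)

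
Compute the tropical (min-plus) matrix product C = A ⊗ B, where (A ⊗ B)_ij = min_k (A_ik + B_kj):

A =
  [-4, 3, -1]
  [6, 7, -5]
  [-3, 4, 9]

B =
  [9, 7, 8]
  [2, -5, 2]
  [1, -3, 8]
A ⊗ B =
  [0, -4, 4]
  [-4, -8, 3]
  [6, -1, 5]

Apply the min-plus product entry-by-entry:
  C[0][0] = min over k of (A[0][0] + B[0][0] = -4 + 9 = 5, A[0][1] + B[1][0] = 3 + 2 = 5, A[0][2] + B[2][0] = -1 + 1 = 0) = 0 (attained at k = 2)
  C[0][1] = min over k of (A[0][0] + B[0][1] = -4 + 7 = 3, A[0][1] + B[1][1] = 3 + -5 = -2, A[0][2] + B[2][1] = -1 + -3 = -4) = -4 (attained at k = 2)
  C[0][2] = min over k of (A[0][0] + B[0][2] = -4 + 8 = 4, A[0][1] + B[1][2] = 3 + 2 = 5, A[0][2] + B[2][2] = -1 + 8 = 7) = 4 (attained at k = 0)
  C[1][0] = min over k of (A[1][0] + B[0][0] = 6 + 9 = 15, A[1][1] + B[1][0] = 7 + 2 = 9, A[1][2] + B[2][0] = -5 + 1 = -4) = -4 (attained at k = 2)
  C[1][1] = min over k of (A[1][0] + B[0][1] = 6 + 7 = 13, A[1][1] + B[1][1] = 7 + -5 = 2, A[1][2] + B[2][1] = -5 + -3 = -8) = -8 (attained at k = 2)
  C[1][2] = min over k of (A[1][0] + B[0][2] = 6 + 8 = 14, A[1][1] + B[1][2] = 7 + 2 = 9, A[1][2] + B[2][2] = -5 + 8 = 3) = 3 (attained at k = 2)
  C[2][0] = min over k of (A[2][0] + B[0][0] = -3 + 9 = 6, A[2][1] + B[1][0] = 4 + 2 = 6, A[2][2] + B[2][0] = 9 + 1 = 10) = 6 (attained at k = 0)
  C[2][1] = min over k of (A[2][0] + B[0][1] = -3 + 7 = 4, A[2][1] + B[1][1] = 4 + -5 = -1, A[2][2] + B[2][1] = 9 + -3 = 6) = -1 (attained at k = 1)
  C[2][2] = min over k of (A[2][0] + B[0][2] = -3 + 8 = 5, A[2][1] + B[1][2] = 4 + 2 = 6, A[2][2] + B[2][2] = 9 + 8 = 17) = 5 (attained at k = 0)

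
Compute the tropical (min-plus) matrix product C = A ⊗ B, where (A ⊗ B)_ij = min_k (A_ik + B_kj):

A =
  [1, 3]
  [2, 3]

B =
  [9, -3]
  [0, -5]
A ⊗ B =
  [3, -2]
  [3, -2]

Apply the min-plus product entry-by-entry:
  C[0][0] = min over k of (A[0][0] + B[0][0] = 1 + 9 = 10, A[0][1] + B[1][0] = 3 + 0 = 3) = 3 (attained at k = 1)
  C[0][1] = min over k of (A[0][0] + B[0][1] = 1 + -3 = -2, A[0][1] + B[1][1] = 3 + -5 = -2) = -2 (attained at k = 0)
  C[1][0] = min over k of (A[1][0] + B[0][0] = 2 + 9 = 11, A[1][1] + B[1][0] = 3 + 0 = 3) = 3 (attained at k = 1)
  C[1][1] = min over k of (A[1][0] + B[0][1] = 2 + -3 = -1, A[1][1] + B[1][1] = 3 + -5 = -2) = -2 (attained at k = 1)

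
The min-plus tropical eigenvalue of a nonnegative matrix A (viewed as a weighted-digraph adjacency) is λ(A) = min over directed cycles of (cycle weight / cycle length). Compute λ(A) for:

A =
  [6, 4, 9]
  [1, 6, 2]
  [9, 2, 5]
λ(A) = 2

Enumerate directed cycles and compute their means (weight / length). Sample:
  cycle 0 → 0: weight = 6, length = 1, mean = 6/1 ≈ 6.000
  cycle 1 → 1: weight = 6, length = 1, mean = 6/1 ≈ 6.000
  cycle 2 → 2: weight = 5, length = 1, mean = 5/1 ≈ 5.000
  cycle 0 → 1 → 0: weight = 5, length = 2, mean = 5/2 ≈ 2.500
  cycle 0 → 2 → 0: weight = 18, length = 2, mean = 18/2 ≈ 9.000
  cycle 1 → 0 → 1: weight = 5, length = 2, mean = 5/2 ≈ 2.500
Minimum mean = 2.000, attained e.g. along the cycle 1 → 2 → 1 with weight 4 and length 2. So λ(A) = 4/2 = 2.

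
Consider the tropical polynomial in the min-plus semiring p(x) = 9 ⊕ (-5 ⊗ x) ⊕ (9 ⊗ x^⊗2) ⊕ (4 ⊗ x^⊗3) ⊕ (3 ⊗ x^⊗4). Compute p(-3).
p(-3) = -9

A tropical monomial a ⊗ x^⊗i evaluates to a + i · x. Evaluating each term at x = -3:
  Term 0 contributes 9 + 0 · -3 = 9
  Term 1 contributes -5 + 1 · -3 = -8
  Term 2 contributes 9 + 2 · -3 = 3
  Term 3 contributes 4 + 3 · -3 = -5
  Term 4 contributes 3 + 4 · -3 = -9
p(-3) = ⊕ of these = min[9, -8, 3, -5, -9] = -9.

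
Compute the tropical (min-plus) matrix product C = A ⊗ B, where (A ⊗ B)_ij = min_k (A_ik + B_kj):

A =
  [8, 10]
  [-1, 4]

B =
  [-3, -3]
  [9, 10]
A ⊗ B =
  [5, 5]
  [-4, -4]

Apply the min-plus product entry-by-entry:
  C[0][0] = min over k of (A[0][0] + B[0][0] = 8 + -3 = 5, A[0][1] + B[1][0] = 10 + 9 = 19) = 5 (attained at k = 0)
  C[0][1] = min over k of (A[0][0] + B[0][1] = 8 + -3 = 5, A[0][1] + B[1][1] = 10 + 10 = 20) = 5 (attained at k = 0)
  C[1][0] = min over k of (A[1][0] + B[0][0] = -1 + -3 = -4, A[1][1] + B[1][0] = 4 + 9 = 13) = -4 (attained at k = 0)
  C[1][1] = min over k of (A[1][0] + B[0][1] = -1 + -3 = -4, A[1][1] + B[1][1] = 4 + 10 = 14) = -4 (attained at k = 0)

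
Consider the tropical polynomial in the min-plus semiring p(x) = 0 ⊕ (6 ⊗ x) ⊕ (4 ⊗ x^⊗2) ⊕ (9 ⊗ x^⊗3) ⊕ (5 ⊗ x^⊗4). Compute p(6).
p(6) = 0

A tropical monomial a ⊗ x^⊗i evaluates to a + i · x. Evaluating each term at x = 6:
  Term 0 contributes 0 + 0 · 6 = 0
  Term 1 contributes 6 + 1 · 6 = 12
  Term 2 contributes 4 + 2 · 6 = 16
  Term 3 contributes 9 + 3 · 6 = 27
  Term 4 contributes 5 + 4 · 6 = 29
p(6) = ⊕ of these = min[0, 12, 16, 27, 29] = 0.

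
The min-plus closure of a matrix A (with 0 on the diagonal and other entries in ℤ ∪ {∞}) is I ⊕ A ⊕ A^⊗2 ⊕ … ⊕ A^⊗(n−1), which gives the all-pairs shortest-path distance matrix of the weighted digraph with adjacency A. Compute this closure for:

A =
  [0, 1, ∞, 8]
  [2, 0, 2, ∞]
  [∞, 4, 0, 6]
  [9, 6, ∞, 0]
Closure =
  [0, 1, 3, 8]
  [2, 0, 2, 8]
  [6, 4, 0, 6]
  [8, 6, 8, 0]

This is the Floyd-Warshall all-pairs shortest-path computation. For each intermediate vertex k = 0, 1, …, 3, update dist[i][j] ← min(dist[i][j], dist[i][k] + dist[k][j]). The final matrix gives, for each (i, j), the minimum total weight of any directed path from i to j (possibly empty when i = j).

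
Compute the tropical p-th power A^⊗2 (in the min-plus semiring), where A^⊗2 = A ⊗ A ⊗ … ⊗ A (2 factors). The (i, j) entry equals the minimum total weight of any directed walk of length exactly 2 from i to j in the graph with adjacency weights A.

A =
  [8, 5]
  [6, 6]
A^⊗2 =
  [11, 11]
  [12, 11]

Each entry (A^⊗2)_ij equals the minimum over all length-2 walks i = v_0 → v_1 → … → v_2 = j of Σ_t A[v_t][v_{t+1}]. For example, for (i, j) = (0, 1) we minimise over 2 possible intermediate vertex sequences; the minimum is 11, attained along the walk 0 → 1 → 1.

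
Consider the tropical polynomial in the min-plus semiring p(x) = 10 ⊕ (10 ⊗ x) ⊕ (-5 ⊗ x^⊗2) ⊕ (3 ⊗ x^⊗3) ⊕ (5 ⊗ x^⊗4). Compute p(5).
p(5) = 5

A tropical monomial a ⊗ x^⊗i evaluates to a + i · x. Evaluating each term at x = 5:
  Term 0 contributes 10 + 0 · 5 = 10
  Term 1 contributes 10 + 1 · 5 = 15
  Term 2 contributes -5 + 2 · 5 = 5
  Term 3 contributes 3 + 3 · 5 = 18
  Term 4 contributes 5 + 4 · 5 = 25
p(5) = ⊕ of these = min[10, 15, 5, 18, 25] = 5.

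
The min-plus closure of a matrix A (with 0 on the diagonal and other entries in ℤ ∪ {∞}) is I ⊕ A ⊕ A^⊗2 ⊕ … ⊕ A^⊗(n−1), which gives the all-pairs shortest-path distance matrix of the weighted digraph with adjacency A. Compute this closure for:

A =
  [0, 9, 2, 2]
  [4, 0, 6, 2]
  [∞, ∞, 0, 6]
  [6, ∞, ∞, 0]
Closure =
  [0, 9, 2, 2]
  [4, 0, 6, 2]
  [12, 21, 0, 6]
  [6, 15, 8, 0]

This is the Floyd-Warshall all-pairs shortest-path computation. For each intermediate vertex k = 0, 1, …, 3, update dist[i][j] ← min(dist[i][j], dist[i][k] + dist[k][j]). The final matrix gives, for each (i, j), the minimum total weight of any directed path from i to j (possibly empty when i = j).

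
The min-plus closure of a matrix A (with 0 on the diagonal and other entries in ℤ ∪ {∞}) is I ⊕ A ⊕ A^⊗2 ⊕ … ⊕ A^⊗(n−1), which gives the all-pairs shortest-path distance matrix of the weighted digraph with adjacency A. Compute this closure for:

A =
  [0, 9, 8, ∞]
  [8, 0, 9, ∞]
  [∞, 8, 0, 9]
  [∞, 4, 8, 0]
Closure =
  [0, 9, 8, 17]
  [8, 0, 9, 18]
  [16, 8, 0, 9]
  [12, 4, 8, 0]

This is the Floyd-Warshall all-pairs shortest-path computation. For each intermediate vertex k = 0, 1, …, 3, update dist[i][j] ← min(dist[i][j], dist[i][k] + dist[k][j]). The final matrix gives, for each (i, j), the minimum total weight of any directed path from i to j (possibly empty when i = j).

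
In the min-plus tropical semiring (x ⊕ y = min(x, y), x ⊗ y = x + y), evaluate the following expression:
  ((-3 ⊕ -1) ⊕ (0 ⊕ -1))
((-3 ⊕ -1) ⊕ (0 ⊕ -1)) = -3

Expand innermost to outermost. Recall ⊕ takes the minimum of its arguments and ⊗ takes their sum. Working out the expression ((-3 ⊕ -1) ⊕ (0 ⊕ -1)) gives -3.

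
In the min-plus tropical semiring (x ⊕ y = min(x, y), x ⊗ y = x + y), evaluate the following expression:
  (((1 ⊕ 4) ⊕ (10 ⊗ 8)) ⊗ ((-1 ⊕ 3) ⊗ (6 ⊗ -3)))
(((1 ⊕ 4) ⊕ (10 ⊗ 8)) ⊗ ((-1 ⊕ 3) ⊗ (6 ⊗ -3))) = 3

Expand innermost to outermost. Recall ⊕ takes the minimum of its arguments and ⊗ takes their sum. Working out the expression (((1 ⊕ 4) ⊕ (10 ⊗ 8)) ⊗ ((-1 ⊕ 3) ⊗ (6 ⊗ -3))) gives 3.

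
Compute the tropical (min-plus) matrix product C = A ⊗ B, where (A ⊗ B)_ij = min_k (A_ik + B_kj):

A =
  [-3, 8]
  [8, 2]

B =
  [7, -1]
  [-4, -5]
A ⊗ B =
  [4, -4]
  [-2, -3]

Apply the min-plus product entry-by-entry:
  C[0][0] = min over k of (A[0][0] + B[0][0] = -3 + 7 = 4, A[0][1] + B[1][0] = 8 + -4 = 4) = 4 (attained at k = 0)
  C[0][1] = min over k of (A[0][0] + B[0][1] = -3 + -1 = -4, A[0][1] + B[1][1] = 8 + -5 = 3) = -4 (attained at k = 0)
  C[1][0] = min over k of (A[1][0] + B[0][0] = 8 + 7 = 15, A[1][1] + B[1][0] = 2 + -4 = -2) = -2 (attained at k = 1)
  C[1][1] = min over k of (A[1][0] + B[0][1] = 8 + -1 = 7, A[1][1] + B[1][1] = 2 + -5 = -3) = -3 (attained at k = 1)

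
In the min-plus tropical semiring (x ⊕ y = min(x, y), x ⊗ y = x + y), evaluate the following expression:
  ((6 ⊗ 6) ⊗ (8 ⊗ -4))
((6 ⊗ 6) ⊗ (8 ⊗ -4)) = 16

Expand innermost to outermost. Recall ⊕ takes the minimum of its arguments and ⊗ takes their sum. Working out the expression ((6 ⊗ 6) ⊗ (8 ⊗ -4)) gives 16.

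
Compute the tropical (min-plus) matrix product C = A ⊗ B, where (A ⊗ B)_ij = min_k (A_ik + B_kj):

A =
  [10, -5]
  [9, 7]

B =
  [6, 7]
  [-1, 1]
A ⊗ B =
  [-6, -4]
  [6, 8]

Apply the min-plus product entry-by-entry:
  C[0][0] = min over k of (A[0][0] + B[0][0] = 10 + 6 = 16, A[0][1] + B[1][0] = -5 + -1 = -6) = -6 (attained at k = 1)
  C[0][1] = min over k of (A[0][0] + B[0][1] = 10 + 7 = 17, A[0][1] + B[1][1] = -5 + 1 = -4) = -4 (attained at k = 1)
  C[1][0] = min over k of (A[1][0] + B[0][0] = 9 + 6 = 15, A[1][1] + B[1][0] = 7 + -1 = 6) = 6 (attained at k = 1)
  C[1][1] = min over k of (A[1][0] + B[0][1] = 9 + 7 = 16, A[1][1] + B[1][1] = 7 + 1 = 8) = 8 (attained at k = 1)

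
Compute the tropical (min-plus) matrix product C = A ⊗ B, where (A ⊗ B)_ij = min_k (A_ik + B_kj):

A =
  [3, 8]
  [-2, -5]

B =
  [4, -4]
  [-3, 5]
A ⊗ B =
  [5, -1]
  [-8, -6]

Apply the min-plus product entry-by-entry:
  C[0][0] = min over k of (A[0][0] + B[0][0] = 3 + 4 = 7, A[0][1] + B[1][0] = 8 + -3 = 5) = 5 (attained at k = 1)
  C[0][1] = min over k of (A[0][0] + B[0][1] = 3 + -4 = -1, A[0][1] + B[1][1] = 8 + 5 = 13) = -1 (attained at k = 0)
  C[1][0] = min over k of (A[1][0] + B[0][0] = -2 + 4 = 2, A[1][1] + B[1][0] = -5 + -3 = -8) = -8 (attained at k = 1)
  C[1][1] = min over k of (A[1][0] + B[0][1] = -2 + -4 = -6, A[1][1] + B[1][1] = -5 + 5 = 0) = -6 (attained at k = 0)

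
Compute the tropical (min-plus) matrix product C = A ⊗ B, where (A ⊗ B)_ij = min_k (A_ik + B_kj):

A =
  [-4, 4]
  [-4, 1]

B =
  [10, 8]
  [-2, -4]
A ⊗ B =
  [2, 0]
  [-1, -3]

Apply the min-plus product entry-by-entry:
  C[0][0] = min over k of (A[0][0] + B[0][0] = -4 + 10 = 6, A[0][1] + B[1][0] = 4 + -2 = 2) = 2 (attained at k = 1)
  C[0][1] = min over k of (A[0][0] + B[0][1] = -4 + 8 = 4, A[0][1] + B[1][1] = 4 + -4 = 0) = 0 (attained at k = 1)
  C[1][0] = min over k of (A[1][0] + B[0][0] = -4 + 10 = 6, A[1][1] + B[1][0] = 1 + -2 = -1) = -1 (attained at k = 1)
  C[1][1] = min over k of (A[1][0] + B[0][1] = -4 + 8 = 4, A[1][1] + B[1][1] = 1 + -4 = -3) = -3 (attained at k = 1)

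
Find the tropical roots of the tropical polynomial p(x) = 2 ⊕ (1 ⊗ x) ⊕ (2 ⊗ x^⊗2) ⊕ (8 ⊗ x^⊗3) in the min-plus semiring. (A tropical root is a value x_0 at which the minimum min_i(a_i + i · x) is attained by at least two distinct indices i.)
Roots: {-6, -1, 1}

Each tropical root is a break point of the lower envelope of the lines y = a_i + i · x (there are 4 lines, with slopes 0, 1, ..., 3). Only the lines that attain the minimum somewhere contribute to roots; other lines are dominated. Here the surviving (envelope) indices are i = 3, i = 2, i = 1, i = 0.
Intersections between consecutive envelope lines give the roots: for adjacent envelope indices i < j the intersection is x = (a_i − a_j) / (j − i). Reading off the sorted break points: {-6, -1, 1}.
Verification: at each break x_0, at least two indices attain the minimum of min_i(a_i + i · x_0).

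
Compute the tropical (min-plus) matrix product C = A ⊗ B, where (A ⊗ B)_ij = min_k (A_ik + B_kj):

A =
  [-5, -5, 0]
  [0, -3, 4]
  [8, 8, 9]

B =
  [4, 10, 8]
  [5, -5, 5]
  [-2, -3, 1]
A ⊗ B =
  [-2, -10, 0]
  [2, -8, 2]
  [7, 3, 10]

Apply the min-plus product entry-by-entry:
  C[0][0] = min over k of (A[0][0] + B[0][0] = -5 + 4 = -1, A[0][1] + B[1][0] = -5 + 5 = 0, A[0][2] + B[2][0] = 0 + -2 = -2) = -2 (attained at k = 2)
  C[0][1] = min over k of (A[0][0] + B[0][1] = -5 + 10 = 5, A[0][1] + B[1][1] = -5 + -5 = -10, A[0][2] + B[2][1] = 0 + -3 = -3) = -10 (attained at k = 1)
  C[0][2] = min over k of (A[0][0] + B[0][2] = -5 + 8 = 3, A[0][1] + B[1][2] = -5 + 5 = 0, A[0][2] + B[2][2] = 0 + 1 = 1) = 0 (attained at k = 1)
  C[1][0] = min over k of (A[1][0] + B[0][0] = 0 + 4 = 4, A[1][1] + B[1][0] = -3 + 5 = 2, A[1][2] + B[2][0] = 4 + -2 = 2) = 2 (attained at k = 1)
  C[1][1] = min over k of (A[1][0] + B[0][1] = 0 + 10 = 10, A[1][1] + B[1][1] = -3 + -5 = -8, A[1][2] + B[2][1] = 4 + -3 = 1) = -8 (attained at k = 1)
  C[1][2] = min over k of (A[1][0] + B[0][2] = 0 + 8 = 8, A[1][1] + B[1][2] = -3 + 5 = 2, A[1][2] + B[2][2] = 4 + 1 = 5) = 2 (attained at k = 1)
  C[2][0] = min over k of (A[2][0] + B[0][0] = 8 + 4 = 12, A[2][1] + B[1][0] = 8 + 5 = 13, A[2][2] + B[2][0] = 9 + -2 = 7) = 7 (attained at k = 2)
  C[2][1] = min over k of (A[2][0] + B[0][1] = 8 + 10 = 18, A[2][1] + B[1][1] = 8 + -5 = 3, A[2][2] + B[2][1] = 9 + -3 = 6) = 3 (attained at k = 1)
  C[2][2] = min over k of (A[2][0] + B[0][2] = 8 + 8 = 16, A[2][1] + B[1][2] = 8 + 5 = 13, A[2][2] + B[2][2] = 9 + 1 = 10) = 10 (attained at k = 2)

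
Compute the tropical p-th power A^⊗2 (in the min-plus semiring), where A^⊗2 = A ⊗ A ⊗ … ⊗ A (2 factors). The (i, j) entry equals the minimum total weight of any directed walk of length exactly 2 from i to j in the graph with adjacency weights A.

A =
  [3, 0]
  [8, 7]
A^⊗2 =
  [6, 3]
  [11, 8]

Each entry (A^⊗2)_ij equals the minimum over all length-2 walks i = v_0 → v_1 → … → v_2 = j of Σ_t A[v_t][v_{t+1}]. For example, for (i, j) = (0, 1) we minimise over 2 possible intermediate vertex sequences; the minimum is 3, attained along the walk 0 → 0 → 1.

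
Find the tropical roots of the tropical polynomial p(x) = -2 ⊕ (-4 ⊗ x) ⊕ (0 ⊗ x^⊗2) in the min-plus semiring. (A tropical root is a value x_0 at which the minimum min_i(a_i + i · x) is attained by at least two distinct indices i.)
Roots: {-4, 2}

Each tropical root is a break point of the lower envelope of the lines y = a_i + i · x (there are 3 lines, with slopes 0, 1, ..., 2). Only the lines that attain the minimum somewhere contribute to roots; other lines are dominated. Here the surviving (envelope) indices are i = 2, i = 1, i = 0.
Intersections between consecutive envelope lines give the roots: for adjacent envelope indices i < j the intersection is x = (a_i − a_j) / (j − i). Reading off the sorted break points: {-4, 2}.
Verification: at each break x_0, at least two indices attain the minimum of min_i(a_i + i · x_0).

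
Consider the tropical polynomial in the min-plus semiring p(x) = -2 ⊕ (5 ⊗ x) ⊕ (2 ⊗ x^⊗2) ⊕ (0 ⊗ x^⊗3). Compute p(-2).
p(-2) = -6

A tropical monomial a ⊗ x^⊗i evaluates to a + i · x. Evaluating each term at x = -2:
  Term 0 contributes -2 + 0 · -2 = -2
  Term 1 contributes 5 + 1 · -2 = 3
  Term 2 contributes 2 + 2 · -2 = -2
  Term 3 contributes 0 + 3 · -2 = -6
p(-2) = ⊕ of these = min[-2, 3, -2, -6] = -6.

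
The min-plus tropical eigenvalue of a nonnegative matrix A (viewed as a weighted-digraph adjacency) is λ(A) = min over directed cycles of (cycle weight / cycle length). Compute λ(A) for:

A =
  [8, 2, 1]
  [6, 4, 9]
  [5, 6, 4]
λ(A) = 3

Enumerate directed cycles and compute their means (weight / length). Sample:
  cycle 0 → 0: weight = 8, length = 1, mean = 8/1 ≈ 8.000
  cycle 1 → 1: weight = 4, length = 1, mean = 4/1 ≈ 4.000
  cycle 2 → 2: weight = 4, length = 1, mean = 4/1 ≈ 4.000
  cycle 0 → 1 → 0: weight = 8, length = 2, mean = 8/2 ≈ 4.000
  cycle 0 → 2 → 0: weight = 6, length = 2, mean = 6/2 ≈ 3.000
  cycle 1 → 0 → 1: weight = 8, length = 2, mean = 8/2 ≈ 4.000
Minimum mean = 3.000, attained e.g. along the cycle 0 → 2 → 0 with weight 6 and length 2. So λ(A) = 6/2 = 3.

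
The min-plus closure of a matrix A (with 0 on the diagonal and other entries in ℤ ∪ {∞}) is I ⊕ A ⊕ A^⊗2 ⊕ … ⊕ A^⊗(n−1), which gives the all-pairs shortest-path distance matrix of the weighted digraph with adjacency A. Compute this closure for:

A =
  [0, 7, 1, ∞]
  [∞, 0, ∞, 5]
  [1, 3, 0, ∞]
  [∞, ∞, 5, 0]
Closure =
  [0, 4, 1, 9]
  [11, 0, 10, 5]
  [1, 3, 0, 8]
  [6, 8, 5, 0]

This is the Floyd-Warshall all-pairs shortest-path computation. For each intermediate vertex k = 0, 1, …, 3, update dist[i][j] ← min(dist[i][j], dist[i][k] + dist[k][j]). The final matrix gives, for each (i, j), the minimum total weight of any directed path from i to j (possibly empty when i = j).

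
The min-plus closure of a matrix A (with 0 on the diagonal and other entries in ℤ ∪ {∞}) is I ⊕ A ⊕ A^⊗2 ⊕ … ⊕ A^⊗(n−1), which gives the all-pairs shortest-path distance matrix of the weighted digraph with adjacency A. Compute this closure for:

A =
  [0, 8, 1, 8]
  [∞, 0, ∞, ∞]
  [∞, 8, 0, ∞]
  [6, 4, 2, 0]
Closure =
  [0, 8, 1, 8]
  [∞, 0, ∞, ∞]
  [∞, 8, 0, ∞]
  [6, 4, 2, 0]

This is the Floyd-Warshall all-pairs shortest-path computation. For each intermediate vertex k = 0, 1, …, 3, update dist[i][j] ← min(dist[i][j], dist[i][k] + dist[k][j]). The final matrix gives, for each (i, j), the minimum total weight of any directed path from i to j (possibly empty when i = j).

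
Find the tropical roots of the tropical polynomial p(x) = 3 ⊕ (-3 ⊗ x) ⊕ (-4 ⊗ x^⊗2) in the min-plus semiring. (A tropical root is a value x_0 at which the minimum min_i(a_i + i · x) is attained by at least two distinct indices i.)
Roots: {1, 6}

Each tropical root is a break point of the lower envelope of the lines y = a_i + i · x (there are 3 lines, with slopes 0, 1, ..., 2). Only the lines that attain the minimum somewhere contribute to roots; other lines are dominated. Here the surviving (envelope) indices are i = 2, i = 1, i = 0.
Intersections between consecutive envelope lines give the roots: for adjacent envelope indices i < j the intersection is x = (a_i − a_j) / (j − i). Reading off the sorted break points: {1, 6}.
Verification: at each break x_0, at least two indices attain the minimum of min_i(a_i + i · x_0).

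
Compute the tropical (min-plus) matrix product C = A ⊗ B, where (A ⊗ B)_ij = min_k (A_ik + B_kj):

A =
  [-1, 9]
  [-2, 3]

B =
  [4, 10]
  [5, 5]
A ⊗ B =
  [3, 9]
  [2, 8]

Apply the min-plus product entry-by-entry:
  C[0][0] = min over k of (A[0][0] + B[0][0] = -1 + 4 = 3, A[0][1] + B[1][0] = 9 + 5 = 14) = 3 (attained at k = 0)
  C[0][1] = min over k of (A[0][0] + B[0][1] = -1 + 10 = 9, A[0][1] + B[1][1] = 9 + 5 = 14) = 9 (attained at k = 0)
  C[1][0] = min over k of (A[1][0] + B[0][0] = -2 + 4 = 2, A[1][1] + B[1][0] = 3 + 5 = 8) = 2 (attained at k = 0)
  C[1][1] = min over k of (A[1][0] + B[0][1] = -2 + 10 = 8, A[1][1] + B[1][1] = 3 + 5 = 8) = 8 (attained at k = 0)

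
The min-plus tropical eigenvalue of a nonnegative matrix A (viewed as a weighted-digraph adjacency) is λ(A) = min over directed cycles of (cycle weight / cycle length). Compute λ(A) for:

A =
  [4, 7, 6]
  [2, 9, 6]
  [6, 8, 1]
λ(A) = 1

Enumerate directed cycles and compute their means (weight / length). Sample:
  cycle 0 → 0: weight = 4, length = 1, mean = 4/1 ≈ 4.000
  cycle 1 → 1: weight = 9, length = 1, mean = 9/1 ≈ 9.000
  cycle 2 → 2: weight = 1, length = 1, mean = 1/1 ≈ 1.000
  cycle 0 → 1 → 0: weight = 9, length = 2, mean = 9/2 ≈ 4.500
  cycle 0 → 2 → 0: weight = 12, length = 2, mean = 12/2 ≈ 6.000
  cycle 1 → 0 → 1: weight = 9, length = 2, mean = 9/2 ≈ 4.500
Minimum mean = 1.000, attained e.g. along the cycle 2 → 2 with weight 1 and length 1. So λ(A) = 1/1 = 1.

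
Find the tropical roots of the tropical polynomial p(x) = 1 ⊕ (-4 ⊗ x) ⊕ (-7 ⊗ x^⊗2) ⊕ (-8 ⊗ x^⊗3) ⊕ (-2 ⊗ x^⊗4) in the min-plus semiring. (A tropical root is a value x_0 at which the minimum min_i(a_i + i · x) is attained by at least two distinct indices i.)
Roots: {-6, 1, 3, 5}

Each tropical root is a break point of the lower envelope of the lines y = a_i + i · x (there are 5 lines, with slopes 0, 1, ..., 4). Only the lines that attain the minimum somewhere contribute to roots; other lines are dominated. Here the surviving (envelope) indices are i = 4, i = 3, i = 2, i = 1, i = 0.
Intersections between consecutive envelope lines give the roots: for adjacent envelope indices i < j the intersection is x = (a_i − a_j) / (j − i). Reading off the sorted break points: {-6, 1, 3, 5}.
Verification: at each break x_0, at least two indices attain the minimum of min_i(a_i + i · x_0).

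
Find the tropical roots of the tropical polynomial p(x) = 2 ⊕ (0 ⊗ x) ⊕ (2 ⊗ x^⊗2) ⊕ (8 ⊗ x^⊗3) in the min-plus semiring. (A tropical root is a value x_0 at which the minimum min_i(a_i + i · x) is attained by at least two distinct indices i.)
Roots: {-6, -2, 2}

Each tropical root is a break point of the lower envelope of the lines y = a_i + i · x (there are 4 lines, with slopes 0, 1, ..., 3). Only the lines that attain the minimum somewhere contribute to roots; other lines are dominated. Here the surviving (envelope) indices are i = 3, i = 2, i = 1, i = 0.
Intersections between consecutive envelope lines give the roots: for adjacent envelope indices i < j the intersection is x = (a_i − a_j) / (j − i). Reading off the sorted break points: {-6, -2, 2}.
Verification: at each break x_0, at least two indices attain the minimum of min_i(a_i + i · x_0).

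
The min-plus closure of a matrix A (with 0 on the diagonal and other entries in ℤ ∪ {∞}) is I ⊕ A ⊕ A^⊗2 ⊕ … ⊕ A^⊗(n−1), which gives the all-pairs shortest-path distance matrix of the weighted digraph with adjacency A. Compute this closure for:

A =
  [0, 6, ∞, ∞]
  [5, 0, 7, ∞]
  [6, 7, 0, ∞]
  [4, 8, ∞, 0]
Closure =
  [0, 6, 13, ∞]
  [5, 0, 7, ∞]
  [6, 7, 0, ∞]
  [4, 8, 15, 0]

This is the Floyd-Warshall all-pairs shortest-path computation. For each intermediate vertex k = 0, 1, …, 3, update dist[i][j] ← min(dist[i][j], dist[i][k] + dist[k][j]). The final matrix gives, for each (i, j), the minimum total weight of any directed path from i to j (possibly empty when i = j).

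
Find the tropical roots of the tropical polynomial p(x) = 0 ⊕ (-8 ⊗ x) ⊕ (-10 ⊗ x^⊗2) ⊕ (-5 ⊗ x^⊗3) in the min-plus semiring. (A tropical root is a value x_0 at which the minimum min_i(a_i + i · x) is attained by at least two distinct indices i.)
Roots: {-5, 2, 8}

Each tropical root is a break point of the lower envelope of the lines y = a_i + i · x (there are 4 lines, with slopes 0, 1, ..., 3). Only the lines that attain the minimum somewhere contribute to roots; other lines are dominated. Here the surviving (envelope) indices are i = 3, i = 2, i = 1, i = 0.
Intersections between consecutive envelope lines give the roots: for adjacent envelope indices i < j the intersection is x = (a_i − a_j) / (j − i). Reading off the sorted break points: {-5, 2, 8}.
Verification: at each break x_0, at least two indices attain the minimum of min_i(a_i + i · x_0).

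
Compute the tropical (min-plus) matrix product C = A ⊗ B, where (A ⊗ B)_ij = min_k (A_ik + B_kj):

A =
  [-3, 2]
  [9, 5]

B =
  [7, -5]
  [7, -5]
A ⊗ B =
  [4, -8]
  [12, 0]

Apply the min-plus product entry-by-entry:
  C[0][0] = min over k of (A[0][0] + B[0][0] = -3 + 7 = 4, A[0][1] + B[1][0] = 2 + 7 = 9) = 4 (attained at k = 0)
  C[0][1] = min over k of (A[0][0] + B[0][1] = -3 + -5 = -8, A[0][1] + B[1][1] = 2 + -5 = -3) = -8 (attained at k = 0)
  C[1][0] = min over k of (A[1][0] + B[0][0] = 9 + 7 = 16, A[1][1] + B[1][0] = 5 + 7 = 12) = 12 (attained at k = 1)
  C[1][1] = min over k of (A[1][0] + B[0][1] = 9 + -5 = 4, A[1][1] + B[1][1] = 5 + -5 = 0) = 0 (attained at k = 1)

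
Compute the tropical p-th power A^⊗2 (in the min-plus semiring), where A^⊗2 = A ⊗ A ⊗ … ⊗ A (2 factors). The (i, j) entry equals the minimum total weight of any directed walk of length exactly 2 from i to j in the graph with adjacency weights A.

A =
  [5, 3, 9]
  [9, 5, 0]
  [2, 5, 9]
A^⊗2 =
  [10, 8, 3]
  [2, 5, 5]
  [7, 5, 5]

Each entry (A^⊗2)_ij equals the minimum over all length-2 walks i = v_0 → v_1 → … → v_2 = j of Σ_t A[v_t][v_{t+1}]. For example, for (i, j) = (0, 2) we minimise over 3 possible intermediate vertex sequences; the minimum is 3, attained along the walk 0 → 1 → 2.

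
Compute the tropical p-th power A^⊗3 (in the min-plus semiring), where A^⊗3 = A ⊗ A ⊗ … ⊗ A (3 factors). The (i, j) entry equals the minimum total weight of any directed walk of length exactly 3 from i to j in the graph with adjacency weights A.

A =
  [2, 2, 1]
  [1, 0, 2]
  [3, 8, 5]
A^⊗3 =
  [3, 2, 4]
  [1, 0, 2]
  [6, 5, 6]

Each entry (A^⊗3)_ij equals the minimum over all length-3 walks i = v_0 → v_1 → … → v_3 = j of Σ_t A[v_t][v_{t+1}]. For example, for (i, j) = (0, 2) we minimise over 9 possible intermediate vertex sequences; the minimum is 4, attained along the walk 0 → 1 → 0 → 2.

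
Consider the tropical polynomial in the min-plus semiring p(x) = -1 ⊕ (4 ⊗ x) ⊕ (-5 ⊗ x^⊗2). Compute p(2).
p(2) = -1

A tropical monomial a ⊗ x^⊗i evaluates to a + i · x. Evaluating each term at x = 2:
  Term 0 contributes -1 + 0 · 2 = -1
  Term 1 contributes 4 + 1 · 2 = 6
  Term 2 contributes -5 + 2 · 2 = -1
p(2) = ⊕ of these = min[-1, 6, -1] = -1.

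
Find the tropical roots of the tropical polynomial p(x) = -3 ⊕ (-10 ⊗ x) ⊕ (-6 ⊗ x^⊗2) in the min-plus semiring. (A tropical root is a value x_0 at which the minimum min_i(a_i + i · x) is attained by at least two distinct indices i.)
Roots: {-4, 7}

Each tropical root is a break point of the lower envelope of the lines y = a_i + i · x (there are 3 lines, with slopes 0, 1, ..., 2). Only the lines that attain the minimum somewhere contribute to roots; other lines are dominated. Here the surviving (envelope) indices are i = 2, i = 1, i = 0.
Intersections between consecutive envelope lines give the roots: for adjacent envelope indices i < j the intersection is x = (a_i − a_j) / (j − i). Reading off the sorted break points: {-4, 7}.
Verification: at each break x_0, at least two indices attain the minimum of min_i(a_i + i · x_0).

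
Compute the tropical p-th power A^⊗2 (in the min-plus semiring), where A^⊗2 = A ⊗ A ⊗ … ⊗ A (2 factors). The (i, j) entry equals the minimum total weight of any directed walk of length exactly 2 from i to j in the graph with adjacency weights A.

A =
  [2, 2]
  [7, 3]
A^⊗2 =
  [4, 4]
  [9, 6]

Each entry (A^⊗2)_ij equals the minimum over all length-2 walks i = v_0 → v_1 → … → v_2 = j of Σ_t A[v_t][v_{t+1}]. For example, for (i, j) = (0, 1) we minimise over 2 possible intermediate vertex sequences; the minimum is 4, attained along the walk 0 → 0 → 1.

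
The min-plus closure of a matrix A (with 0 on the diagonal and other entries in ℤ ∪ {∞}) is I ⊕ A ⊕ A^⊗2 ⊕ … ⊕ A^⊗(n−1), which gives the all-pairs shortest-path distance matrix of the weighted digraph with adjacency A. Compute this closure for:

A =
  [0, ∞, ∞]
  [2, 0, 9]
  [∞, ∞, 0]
Closure =
  [0, ∞, ∞]
  [2, 0, 9]
  [∞, ∞, 0]

This is the Floyd-Warshall all-pairs shortest-path computation. For each intermediate vertex k = 0, 1, …, 2, update dist[i][j] ← min(dist[i][j], dist[i][k] + dist[k][j]). The final matrix gives, for each (i, j), the minimum total weight of any directed path from i to j (possibly empty when i = j).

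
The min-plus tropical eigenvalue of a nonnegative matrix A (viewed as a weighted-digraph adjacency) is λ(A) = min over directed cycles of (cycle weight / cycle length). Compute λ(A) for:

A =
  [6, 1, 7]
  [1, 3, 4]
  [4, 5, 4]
λ(A) = 1

Enumerate directed cycles and compute their means (weight / length). Sample:
  cycle 0 → 0: weight = 6, length = 1, mean = 6/1 ≈ 6.000
  cycle 1 → 1: weight = 3, length = 1, mean = 3/1 ≈ 3.000
  cycle 2 → 2: weight = 4, length = 1, mean = 4/1 ≈ 4.000
  cycle 0 → 1 → 0: weight = 2, length = 2, mean = 2/2 ≈ 1.000
  cycle 0 → 2 → 0: weight = 11, length = 2, mean = 11/2 ≈ 5.500
  cycle 1 → 0 → 1: weight = 2, length = 2, mean = 2/2 ≈ 1.000
Minimum mean = 1.000, attained e.g. along the cycle 0 → 1 → 0 with weight 2 and length 2. So λ(A) = 2/2 = 1.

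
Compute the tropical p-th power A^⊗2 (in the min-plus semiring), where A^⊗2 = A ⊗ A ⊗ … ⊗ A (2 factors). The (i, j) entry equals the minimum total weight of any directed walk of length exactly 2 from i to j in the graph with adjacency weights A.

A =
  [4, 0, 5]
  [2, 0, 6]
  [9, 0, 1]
A^⊗2 =
  [2, 0, 6]
  [2, 0, 6]
  [2, 0, 2]

Each entry (A^⊗2)_ij equals the minimum over all length-2 walks i = v_0 → v_1 → … → v_2 = j of Σ_t A[v_t][v_{t+1}]. For example, for (i, j) = (0, 2) we minimise over 3 possible intermediate vertex sequences; the minimum is 6, attained along the walk 0 → 1 → 2.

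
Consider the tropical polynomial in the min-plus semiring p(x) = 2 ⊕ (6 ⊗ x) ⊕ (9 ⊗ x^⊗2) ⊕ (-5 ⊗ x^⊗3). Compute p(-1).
p(-1) = -8

A tropical monomial a ⊗ x^⊗i evaluates to a + i · x. Evaluating each term at x = -1:
  Term 0 contributes 2 + 0 · -1 = 2
  Term 1 contributes 6 + 1 · -1 = 5
  Term 2 contributes 9 + 2 · -1 = 7
  Term 3 contributes -5 + 3 · -1 = -8
p(-1) = ⊕ of these = min[2, 5, 7, -8] = -8.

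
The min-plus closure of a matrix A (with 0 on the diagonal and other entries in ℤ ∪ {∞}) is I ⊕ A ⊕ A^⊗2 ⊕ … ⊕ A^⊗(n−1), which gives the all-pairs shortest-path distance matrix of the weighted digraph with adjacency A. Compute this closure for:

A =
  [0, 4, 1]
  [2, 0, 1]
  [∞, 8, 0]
Closure =
  [0, 4, 1]
  [2, 0, 1]
  [10, 8, 0]

This is the Floyd-Warshall all-pairs shortest-path computation. For each intermediate vertex k = 0, 1, …, 2, update dist[i][j] ← min(dist[i][j], dist[i][k] + dist[k][j]). The final matrix gives, for each (i, j), the minimum total weight of any directed path from i to j (possibly empty when i = j).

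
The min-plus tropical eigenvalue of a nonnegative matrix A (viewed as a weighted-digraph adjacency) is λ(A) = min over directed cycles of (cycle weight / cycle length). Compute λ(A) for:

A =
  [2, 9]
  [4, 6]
λ(A) = 2

Enumerate directed cycles and compute their means (weight / length). Sample:
  cycle 0 → 0: weight = 2, length = 1, mean = 2/1 ≈ 2.000
  cycle 1 → 1: weight = 6, length = 1, mean = 6/1 ≈ 6.000
  cycle 0 → 1 → 0: weight = 13, length = 2, mean = 13/2 ≈ 6.500
  cycle 1 → 0 → 1: weight = 13, length = 2, mean = 13/2 ≈ 6.500
Minimum mean = 2.000, attained e.g. along the cycle 0 → 0 with weight 2 and length 1. So λ(A) = 2/1 = 2.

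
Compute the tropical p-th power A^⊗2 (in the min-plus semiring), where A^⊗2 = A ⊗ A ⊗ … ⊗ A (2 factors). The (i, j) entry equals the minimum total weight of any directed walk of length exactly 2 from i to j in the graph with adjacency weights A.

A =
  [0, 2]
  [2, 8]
A^⊗2 =
  [0, 2]
  [2, 4]

Each entry (A^⊗2)_ij equals the minimum over all length-2 walks i = v_0 → v_1 → … → v_2 = j of Σ_t A[v_t][v_{t+1}]. For example, for (i, j) = (0, 1) we minimise over 2 possible intermediate vertex sequences; the minimum is 2, attained along the walk 0 → 0 → 1.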